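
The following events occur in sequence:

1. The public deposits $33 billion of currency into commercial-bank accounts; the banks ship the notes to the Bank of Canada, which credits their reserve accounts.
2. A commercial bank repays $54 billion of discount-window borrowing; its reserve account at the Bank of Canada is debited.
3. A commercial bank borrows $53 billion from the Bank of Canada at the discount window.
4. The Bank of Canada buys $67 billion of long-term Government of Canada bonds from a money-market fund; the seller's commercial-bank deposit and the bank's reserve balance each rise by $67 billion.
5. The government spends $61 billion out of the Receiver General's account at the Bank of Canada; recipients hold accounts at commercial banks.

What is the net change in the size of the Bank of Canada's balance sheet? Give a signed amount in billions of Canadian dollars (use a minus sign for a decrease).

+$66 billion

Bank of Canada balance sheet:
  Assets:      Securities +$67B, Loans to banks −$1B
  Liabilities: Bank reserves +$160B, Currency in circulation −$33B, Government deposits −$61B
Commercial banking system:
  Assets:      Reserves at CB +$160B
  Liabilities: Checkable deposits +$161B, Borrowings from CB −$1B
Change in total Bank of Canada assets = +$66 billion.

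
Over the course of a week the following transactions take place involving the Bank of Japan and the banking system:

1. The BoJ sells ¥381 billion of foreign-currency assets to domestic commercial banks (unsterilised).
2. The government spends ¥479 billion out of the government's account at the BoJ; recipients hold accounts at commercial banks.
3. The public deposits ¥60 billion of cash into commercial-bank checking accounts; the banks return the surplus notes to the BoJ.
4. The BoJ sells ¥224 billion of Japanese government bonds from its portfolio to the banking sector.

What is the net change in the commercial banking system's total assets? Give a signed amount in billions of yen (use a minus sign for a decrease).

FX sale ¥381 billion: just an asset swap on bank balance sheets → 0.
Government spending ¥479 billion: bank balance sheets expand → +¥479B.
Currency deposit ¥60 billion: bank balance sheets expand → +¥60B.
OMO sale (to banks) ¥224 billion: just an asset swap on bank balance sheets → 0.
Net: 0 + 479 + 60 + 0 = +¥539 billion.

+¥539 billion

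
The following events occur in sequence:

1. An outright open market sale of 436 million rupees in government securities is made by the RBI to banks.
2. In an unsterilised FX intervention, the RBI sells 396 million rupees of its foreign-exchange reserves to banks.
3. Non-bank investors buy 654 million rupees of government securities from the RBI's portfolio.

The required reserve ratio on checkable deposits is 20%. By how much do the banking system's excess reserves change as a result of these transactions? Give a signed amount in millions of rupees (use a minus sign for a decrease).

-1355.2 million

OMO sale (to banks) 436 million rupees: reserves −436M, deposits 0.
FX sale 396 million rupees: reserves −396M, deposits 0.
Asset sale (to non-banks) 654 million rupees: reserves −654M, deposits −654M.
Totals: Δreserves = −1486M, Δdeposits = −654M.
Δrequired reserves = 20% × −654M = −130.8M.
Δexcess reserves = Δreserves − Δrequired = −1486M − (−130.8M) = -1355.2 million.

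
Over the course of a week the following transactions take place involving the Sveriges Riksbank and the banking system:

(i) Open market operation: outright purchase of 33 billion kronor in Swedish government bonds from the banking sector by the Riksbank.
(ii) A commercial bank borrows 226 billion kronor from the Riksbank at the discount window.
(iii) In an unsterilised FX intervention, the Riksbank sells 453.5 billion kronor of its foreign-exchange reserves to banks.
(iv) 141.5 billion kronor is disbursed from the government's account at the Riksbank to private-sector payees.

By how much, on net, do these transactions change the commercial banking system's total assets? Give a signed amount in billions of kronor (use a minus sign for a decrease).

+367.5 billion

OMO purchase (from banks) 33 billion kronor: just an asset swap on bank balance sheets → 0.
Discount-window loan 226 billion kronor: bank balance sheets expand → +226B.
FX sale 453.5 billion kronor: just an asset swap on bank balance sheets → 0.
Government spending 141.5 billion kronor: bank balance sheets expand → +141.5B.
Net: 0 + 226 + 0 + 141.5 = +367.5 billion.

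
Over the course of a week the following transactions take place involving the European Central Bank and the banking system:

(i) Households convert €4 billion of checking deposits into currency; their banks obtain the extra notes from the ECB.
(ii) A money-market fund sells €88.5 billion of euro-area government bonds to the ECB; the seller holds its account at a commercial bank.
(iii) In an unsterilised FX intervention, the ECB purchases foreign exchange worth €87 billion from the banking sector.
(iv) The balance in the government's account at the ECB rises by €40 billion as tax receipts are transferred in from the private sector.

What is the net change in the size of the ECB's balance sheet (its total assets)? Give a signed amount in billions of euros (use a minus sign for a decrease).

ECB balance sheet:
  Assets:      Securities +€88.5B, Foreign assets +€87B
  Liabilities: Bank reserves +€131.5B, Currency in circulation +€4B, Government deposits +€40B
Commercial banking system:
  Assets:      Reserves at CB +€131.5B, Foreign assets −€87B
  Liabilities: Checkable deposits +€44.5B
Change in total ECB assets = +€175.5 billion.

+€175.5 billion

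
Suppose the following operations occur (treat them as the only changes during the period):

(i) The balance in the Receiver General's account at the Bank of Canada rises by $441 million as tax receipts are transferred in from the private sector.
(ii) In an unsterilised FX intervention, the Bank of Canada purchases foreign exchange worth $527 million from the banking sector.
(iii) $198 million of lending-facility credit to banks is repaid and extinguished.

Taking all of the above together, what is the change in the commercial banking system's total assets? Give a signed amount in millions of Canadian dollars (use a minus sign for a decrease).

Government account inflow $441 million: bank balance sheets shrink → −$441M.
FX purchase $527 million: just an asset swap on bank balance sheets → 0.
Discount-window repayment $198 million: bank balance sheets shrink → −$198M.
Net: −441 + 0 − 198 = -$639 million.

-$639 million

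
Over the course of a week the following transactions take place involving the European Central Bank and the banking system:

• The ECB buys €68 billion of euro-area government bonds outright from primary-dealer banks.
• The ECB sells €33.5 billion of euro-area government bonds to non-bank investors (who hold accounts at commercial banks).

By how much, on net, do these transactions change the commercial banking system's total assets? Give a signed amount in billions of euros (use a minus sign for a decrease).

-€33.5 billion

OMO purchase (from banks) €68 billion: just an asset swap on bank balance sheets → 0.
Asset sale (to non-banks) €33.5 billion: bank balance sheets shrink → −€33.5B.
Net: 0 − 33.5 = -€33.5 billion.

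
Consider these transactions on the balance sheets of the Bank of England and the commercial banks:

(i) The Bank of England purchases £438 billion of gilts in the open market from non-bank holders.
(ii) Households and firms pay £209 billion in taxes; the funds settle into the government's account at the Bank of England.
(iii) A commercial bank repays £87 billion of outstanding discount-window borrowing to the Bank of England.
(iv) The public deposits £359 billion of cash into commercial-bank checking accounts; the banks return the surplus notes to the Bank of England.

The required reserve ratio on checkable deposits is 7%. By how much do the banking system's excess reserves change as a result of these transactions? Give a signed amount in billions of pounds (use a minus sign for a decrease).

+£459.84 billion

Asset purchase (from non-banks) £438 billion: reserves +£438B, deposits +£438B.
Government account inflow £209 billion: reserves −£209B, deposits −£209B.
Discount-window repayment £87 billion: reserves −£87B, deposits 0.
Currency deposit £359 billion: reserves +£359B, deposits +£359B.
Totals: Δreserves = +£501B, Δdeposits = +£588B.
Δrequired reserves = 7% × +£588B = +£41.16B.
Δexcess reserves = Δreserves − Δrequired = +£501B − (+£41.16B) = +£459.84 billion.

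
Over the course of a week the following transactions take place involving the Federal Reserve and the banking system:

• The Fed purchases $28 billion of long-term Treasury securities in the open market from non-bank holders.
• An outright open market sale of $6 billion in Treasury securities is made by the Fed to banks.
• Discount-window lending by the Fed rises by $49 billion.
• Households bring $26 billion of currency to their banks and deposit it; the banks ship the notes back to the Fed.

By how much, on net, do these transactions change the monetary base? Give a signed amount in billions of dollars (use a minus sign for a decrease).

+$71 billion

Fed balance sheet:
  Assets:      Securities +$22B, Loans to banks +$49B
  Liabilities: Bank reserves +$97B, Currency in circulation −$26B
Commercial banking system:
  Assets:      Reserves at CB +$97B, Securities +$6B
  Liabilities: Checkable deposits +$54B, Borrowings from CB +$49B
Monetary base = currency + reserves: −$26B + (+$97B) = +$71 billion.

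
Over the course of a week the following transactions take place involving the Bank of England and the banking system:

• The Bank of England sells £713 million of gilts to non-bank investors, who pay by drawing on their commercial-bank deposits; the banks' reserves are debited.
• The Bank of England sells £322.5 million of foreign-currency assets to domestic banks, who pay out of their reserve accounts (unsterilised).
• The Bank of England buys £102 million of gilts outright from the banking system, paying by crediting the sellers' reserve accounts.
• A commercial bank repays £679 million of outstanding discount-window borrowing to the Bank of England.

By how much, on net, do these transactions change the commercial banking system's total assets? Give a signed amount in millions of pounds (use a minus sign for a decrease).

-£1392 million

Asset sale (to non-banks) £713 million: bank balance sheets shrink → −£713M.
FX sale £322.5 million: just an asset swap on bank balance sheets → 0.
OMO purchase (from banks) £102 million: just an asset swap on bank balance sheets → 0.
Discount-window repayment £679 million: bank balance sheets shrink → −£679M.
Net: −713 + 0 + 0 − 679 = -£1392 million.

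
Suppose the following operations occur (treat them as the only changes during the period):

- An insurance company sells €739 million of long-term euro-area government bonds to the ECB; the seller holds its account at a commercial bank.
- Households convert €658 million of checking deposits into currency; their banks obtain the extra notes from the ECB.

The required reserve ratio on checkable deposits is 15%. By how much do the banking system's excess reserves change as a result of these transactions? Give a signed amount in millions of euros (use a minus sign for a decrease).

Asset purchase (from non-banks) €739 million: reserves +€739M, deposits +€739M.
Currency withdrawal €658 million: reserves −€658M, deposits −€658M.
Totals: Δreserves = +€81M, Δdeposits = +€81M.
Δrequired reserves = 15% × +€81M = +€12.15M.
Δexcess reserves = Δreserves − Δrequired = +€81M − (+€12.15M) = +€68.85 million.

+€68.85 million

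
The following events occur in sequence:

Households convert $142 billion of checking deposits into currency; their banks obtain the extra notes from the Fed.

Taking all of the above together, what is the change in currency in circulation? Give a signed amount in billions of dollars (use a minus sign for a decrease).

+$142 billion

Fed balance sheet:
  Assets:      no change
  Liabilities: Bank reserves −$142B, Currency in circulation +$142B
Commercial banking system:
  Assets:      Reserves at CB −$142B
  Liabilities: Checkable deposits −$142B
So the change in currency in circulation is +$142 billion.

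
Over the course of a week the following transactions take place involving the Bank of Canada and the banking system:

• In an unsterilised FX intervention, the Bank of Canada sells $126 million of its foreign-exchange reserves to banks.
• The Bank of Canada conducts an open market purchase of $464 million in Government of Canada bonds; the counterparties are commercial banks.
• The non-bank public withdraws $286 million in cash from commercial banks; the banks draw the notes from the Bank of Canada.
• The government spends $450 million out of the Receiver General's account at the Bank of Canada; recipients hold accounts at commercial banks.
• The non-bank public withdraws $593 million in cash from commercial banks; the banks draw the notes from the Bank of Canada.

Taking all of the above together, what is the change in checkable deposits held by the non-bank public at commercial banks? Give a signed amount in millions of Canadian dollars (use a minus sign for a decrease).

Bank of Canada balance sheet:
  Assets:      Securities +$464M, Foreign assets −$126M
  Liabilities: Bank reserves −$91M, Currency in circulation +$879M, Government deposits −$450M
Commercial banking system:
  Assets:      Reserves at CB −$91M, Securities −$464M, Foreign assets +$126M
  Liabilities: Checkable deposits −$429M
So the change in checkable deposits held by the non-bank public at commercial banks is -$429 million.

-$429 million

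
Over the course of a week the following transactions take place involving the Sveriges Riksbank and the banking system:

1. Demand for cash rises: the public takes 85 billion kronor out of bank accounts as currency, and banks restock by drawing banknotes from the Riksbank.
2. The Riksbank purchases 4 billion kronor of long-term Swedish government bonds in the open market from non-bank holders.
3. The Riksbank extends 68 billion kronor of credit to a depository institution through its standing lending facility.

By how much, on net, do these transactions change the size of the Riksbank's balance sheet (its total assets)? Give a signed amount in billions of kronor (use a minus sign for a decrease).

Riksbank balance sheet:
  Assets:      Securities +4B, Loans to banks +68B
  Liabilities: Bank reserves −13B, Currency in circulation +85B
Change in total Riksbank assets = +72 billion.

+72 billion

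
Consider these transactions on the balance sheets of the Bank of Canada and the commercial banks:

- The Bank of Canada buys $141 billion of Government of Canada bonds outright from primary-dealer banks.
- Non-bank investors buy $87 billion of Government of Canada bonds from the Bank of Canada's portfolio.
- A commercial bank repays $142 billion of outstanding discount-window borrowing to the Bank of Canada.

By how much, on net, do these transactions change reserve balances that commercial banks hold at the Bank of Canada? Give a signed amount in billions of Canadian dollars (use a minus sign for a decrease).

OMO purchase (from banks) $141 billion: the Bank of Canada pays by crediting reserve accounts → +$141B.
Asset sale (to non-banks) $87 billion: the non-bank buyers' banks settle from reserves → −$87B.
Discount-window repayment $142 billion: repayment is debited from reserves → −$142B.
Net: 141 − 87 − 142 = -$88 billion.

-$88 billion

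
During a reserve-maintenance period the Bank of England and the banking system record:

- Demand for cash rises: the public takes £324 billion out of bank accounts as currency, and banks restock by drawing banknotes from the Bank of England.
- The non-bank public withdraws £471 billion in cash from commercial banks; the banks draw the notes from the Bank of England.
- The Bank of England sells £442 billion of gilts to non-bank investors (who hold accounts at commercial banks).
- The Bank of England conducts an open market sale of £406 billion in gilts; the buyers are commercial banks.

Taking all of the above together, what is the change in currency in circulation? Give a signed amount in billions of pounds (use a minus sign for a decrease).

Bank of England balance sheet:
  Assets:      Securities −£848B
  Liabilities: Bank reserves −£1643B, Currency in circulation +£795B
So the change in currency in circulation is +£795 billion.

+£795 billion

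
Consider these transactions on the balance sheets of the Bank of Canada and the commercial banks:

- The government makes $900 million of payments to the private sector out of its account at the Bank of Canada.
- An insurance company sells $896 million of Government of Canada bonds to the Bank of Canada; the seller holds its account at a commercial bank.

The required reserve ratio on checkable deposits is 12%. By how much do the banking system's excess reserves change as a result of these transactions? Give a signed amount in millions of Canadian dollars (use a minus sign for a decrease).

Government spending $900 million: reserves +$900M, deposits +$900M.
Asset purchase (from non-banks) $896 million: reserves +$896M, deposits +$896M.
Totals: Δreserves = +$1796M, Δdeposits = +$1796M.
Δrequired reserves = 12% × +$1796M = +$215.52M.
Δexcess reserves = Δreserves − Δrequired = +$1796M − (+$215.52M) = +$1580.48 million.

+$1580.48 million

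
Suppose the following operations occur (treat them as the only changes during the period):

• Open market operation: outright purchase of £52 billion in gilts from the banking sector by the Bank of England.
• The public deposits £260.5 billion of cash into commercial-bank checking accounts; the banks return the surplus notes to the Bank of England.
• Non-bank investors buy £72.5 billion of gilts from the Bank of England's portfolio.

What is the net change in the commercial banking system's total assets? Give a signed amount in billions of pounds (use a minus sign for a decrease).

+£188 billion

Bank of England balance sheet:
  Assets:      Securities −£20.5B
  Liabilities: Bank reserves +£240B, Currency in circulation −£260.5B
Commercial banking system:
  Assets:      Reserves at CB +£240B, Securities −£52B
  Liabilities: Checkable deposits +£188B
Change in total bank assets = +£188 billion.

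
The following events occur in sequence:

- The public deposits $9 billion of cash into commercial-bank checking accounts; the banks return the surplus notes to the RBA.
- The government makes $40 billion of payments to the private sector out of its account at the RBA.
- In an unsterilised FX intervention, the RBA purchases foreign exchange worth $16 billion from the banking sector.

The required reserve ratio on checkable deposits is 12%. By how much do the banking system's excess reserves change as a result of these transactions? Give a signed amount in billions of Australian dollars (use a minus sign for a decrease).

Currency deposit $9 billion: reserves +$9B, deposits +$9B.
Government spending $40 billion: reserves +$40B, deposits +$40B.
FX purchase $16 billion: reserves +$16B, deposits 0.
Totals: Δreserves = +$65B, Δdeposits = +$49B.
Δrequired reserves = 12% × +$49B = +$5.88B.
Δexcess reserves = Δreserves − Δrequired = +$65B − (+$5.88B) = +$59.12 billion.

+$59.12 billion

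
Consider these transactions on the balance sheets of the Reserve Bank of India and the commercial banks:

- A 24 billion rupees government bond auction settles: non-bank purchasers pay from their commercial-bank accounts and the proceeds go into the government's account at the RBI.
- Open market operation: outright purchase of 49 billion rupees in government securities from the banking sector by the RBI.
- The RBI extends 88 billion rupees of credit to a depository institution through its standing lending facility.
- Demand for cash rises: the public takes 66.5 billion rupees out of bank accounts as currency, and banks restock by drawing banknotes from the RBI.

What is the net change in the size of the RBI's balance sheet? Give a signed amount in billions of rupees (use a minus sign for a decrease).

Government account inflow 24 billion rupees: only the composition of liabilities changes → 0.
OMO purchase (from banks) 49 billion rupees: an RBI asset is acquired → +49B.
Discount-window loan 88 billion rupees: an RBI asset is acquired → +88B.
Currency withdrawal 66.5 billion rupees: only the composition of liabilities changes → 0.
Net: 0 + 49 + 88 + 0 = +137 billion.

+137 billion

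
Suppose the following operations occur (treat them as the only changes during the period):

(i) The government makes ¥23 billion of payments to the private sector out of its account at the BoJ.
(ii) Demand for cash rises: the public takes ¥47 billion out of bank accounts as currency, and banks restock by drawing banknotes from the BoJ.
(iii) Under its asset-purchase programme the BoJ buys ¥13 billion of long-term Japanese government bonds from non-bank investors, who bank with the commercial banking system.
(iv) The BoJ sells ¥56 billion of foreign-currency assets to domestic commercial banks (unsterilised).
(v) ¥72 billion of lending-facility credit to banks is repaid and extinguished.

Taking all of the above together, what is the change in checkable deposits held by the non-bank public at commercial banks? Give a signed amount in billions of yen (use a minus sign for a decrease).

Government spending ¥23 billion: non-bank counterparties' bank balances rise → +¥23B.
Currency withdrawal ¥47 billion: non-bank counterparties' bank balances fall → −¥47B.
Asset purchase (from non-banks) ¥13 billion: non-bank counterparties' bank balances rise → +¥13B.
FX sale ¥56 billion: the counterparty is a bank, so public deposits are unchanged → 0.
Discount-window repayment ¥72 billion: the counterparty is a bank, so public deposits are unchanged → 0.
Net: 23 − 47 + 13 + 0 + 0 = -¥11 billion.

-¥11 billion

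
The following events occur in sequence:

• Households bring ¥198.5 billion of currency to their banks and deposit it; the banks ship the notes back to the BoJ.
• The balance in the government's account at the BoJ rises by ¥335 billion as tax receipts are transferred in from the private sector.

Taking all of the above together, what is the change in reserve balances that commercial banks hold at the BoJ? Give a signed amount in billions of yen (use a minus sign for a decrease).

-¥136.5 billion

BoJ balance sheet:
  Assets:      no change
  Liabilities: Bank reserves −¥136.5B, Currency in circulation −¥198.5B, Government deposits +¥335B
So the change in reserve balances that commercial banks hold at the BoJ is -¥136.5 billion.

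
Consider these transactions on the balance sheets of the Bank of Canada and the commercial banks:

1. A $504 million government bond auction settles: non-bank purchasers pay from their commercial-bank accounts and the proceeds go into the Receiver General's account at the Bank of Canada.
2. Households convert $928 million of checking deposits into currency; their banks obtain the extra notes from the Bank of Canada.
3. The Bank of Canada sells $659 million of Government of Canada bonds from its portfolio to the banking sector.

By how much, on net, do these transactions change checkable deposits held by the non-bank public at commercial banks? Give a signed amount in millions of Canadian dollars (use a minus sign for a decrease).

Bank of Canada balance sheet:
  Assets:      Securities −$659M
  Liabilities: Bank reserves −$2091M, Currency in circulation +$928M, Government deposits +$504M
Commercial banking system:
  Assets:      Reserves at CB −$2091M, Securities +$659M
  Liabilities: Checkable deposits −$1432M
So the change in checkable deposits held by the non-bank public at commercial banks is -$1432 million.

-$1432 million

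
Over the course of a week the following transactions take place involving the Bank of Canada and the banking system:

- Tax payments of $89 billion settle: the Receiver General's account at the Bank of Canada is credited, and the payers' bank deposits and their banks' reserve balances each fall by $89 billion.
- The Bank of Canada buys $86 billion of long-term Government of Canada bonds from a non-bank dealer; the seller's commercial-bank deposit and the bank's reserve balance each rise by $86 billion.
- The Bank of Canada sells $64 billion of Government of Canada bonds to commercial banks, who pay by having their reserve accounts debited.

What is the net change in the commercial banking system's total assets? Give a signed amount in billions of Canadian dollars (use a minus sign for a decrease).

Government account inflow $89 billion: bank balance sheets shrink → −$89B.
Asset purchase (from non-banks) $86 billion: bank balance sheets expand → +$86B.
OMO sale (to banks) $64 billion: just an asset swap on bank balance sheets → 0.
Net: −89 + 86 + 0 = -$3 billion.

-$3 billion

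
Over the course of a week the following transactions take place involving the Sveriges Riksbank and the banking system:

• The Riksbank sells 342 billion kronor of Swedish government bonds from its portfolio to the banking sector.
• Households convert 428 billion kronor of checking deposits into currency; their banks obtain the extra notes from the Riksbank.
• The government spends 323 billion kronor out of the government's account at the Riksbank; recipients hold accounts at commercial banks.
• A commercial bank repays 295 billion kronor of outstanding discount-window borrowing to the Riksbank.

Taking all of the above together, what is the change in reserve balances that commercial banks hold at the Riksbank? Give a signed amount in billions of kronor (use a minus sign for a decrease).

Riksbank balance sheet:
  Assets:      Securities −342B, Loans to banks −295B
  Liabilities: Bank reserves −742B, Currency in circulation +428B, Government deposits −323B
So the change in reserve balances that commercial banks hold at the Riksbank is -742 billion.

-742 billion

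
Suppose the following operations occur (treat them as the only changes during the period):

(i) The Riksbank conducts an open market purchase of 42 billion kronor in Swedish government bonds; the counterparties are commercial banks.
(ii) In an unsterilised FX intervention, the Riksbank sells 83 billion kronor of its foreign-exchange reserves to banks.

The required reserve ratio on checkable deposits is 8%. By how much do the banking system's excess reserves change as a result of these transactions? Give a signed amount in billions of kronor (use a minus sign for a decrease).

-41 billion

OMO purchase (from banks) 42 billion kronor: reserves +42B, deposits 0.
FX sale 83 billion kronor: reserves −83B, deposits 0.
Totals: Δreserves = −41B, Δdeposits = 0.
Δrequired reserves = 8% × 0 = 0.
Δexcess reserves = Δreserves − Δrequired = −41B − (0) = -41 billion.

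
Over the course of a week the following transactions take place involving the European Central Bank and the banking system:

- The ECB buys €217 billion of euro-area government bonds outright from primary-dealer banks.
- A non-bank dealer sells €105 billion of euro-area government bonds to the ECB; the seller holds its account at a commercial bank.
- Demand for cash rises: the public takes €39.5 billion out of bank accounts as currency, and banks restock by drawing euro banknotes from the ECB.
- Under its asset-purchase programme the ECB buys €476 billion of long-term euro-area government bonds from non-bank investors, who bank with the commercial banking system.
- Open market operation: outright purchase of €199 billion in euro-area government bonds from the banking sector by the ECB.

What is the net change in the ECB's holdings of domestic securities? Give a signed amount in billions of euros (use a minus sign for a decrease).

+€997 billion

OMO purchase (from banks) €217 billion: securities added to the ECB's portfolio → +€217B.
Asset purchase (from non-banks) €105 billion: securities added to the ECB's portfolio → +€105B.
Currency withdrawal €39.5 billion: the ECB's securities portfolio is untouched → 0.
Asset purchase (from non-banks) €476 billion: securities added to the ECB's portfolio → +€476B.
OMO purchase (from banks) €199 billion: securities added to the ECB's portfolio → +€199B.
Net: 217 + 105 + 0 + 476 + 199 = +€997 billion.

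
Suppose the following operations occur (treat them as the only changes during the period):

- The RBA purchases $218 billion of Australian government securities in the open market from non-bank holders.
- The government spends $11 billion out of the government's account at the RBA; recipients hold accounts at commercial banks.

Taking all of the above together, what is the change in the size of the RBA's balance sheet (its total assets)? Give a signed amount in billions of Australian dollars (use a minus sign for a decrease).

+$218 billion

RBA balance sheet:
  Assets:      Securities +$218B
  Liabilities: Bank reserves +$229B, Government deposits −$11B
Commercial banking system:
  Assets:      Reserves at CB +$229B
  Liabilities: Checkable deposits +$229B
Change in total RBA assets = +$218 billion.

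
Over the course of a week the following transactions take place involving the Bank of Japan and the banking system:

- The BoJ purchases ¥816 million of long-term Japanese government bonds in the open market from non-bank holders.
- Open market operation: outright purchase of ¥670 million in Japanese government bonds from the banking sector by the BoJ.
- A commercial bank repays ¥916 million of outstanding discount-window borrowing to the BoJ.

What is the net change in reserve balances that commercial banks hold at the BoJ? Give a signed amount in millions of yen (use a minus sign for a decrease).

Asset purchase (from non-banks) ¥816 million: the BoJ pays by crediting reserve accounts → +¥816M.
OMO purchase (from banks) ¥670 million: the BoJ pays by crediting reserve accounts → +¥670M.
Discount-window repayment ¥916 million: repayment is debited from reserves → −¥916M.
Net: 816 + 670 − 916 = +¥570 million.

+¥570 million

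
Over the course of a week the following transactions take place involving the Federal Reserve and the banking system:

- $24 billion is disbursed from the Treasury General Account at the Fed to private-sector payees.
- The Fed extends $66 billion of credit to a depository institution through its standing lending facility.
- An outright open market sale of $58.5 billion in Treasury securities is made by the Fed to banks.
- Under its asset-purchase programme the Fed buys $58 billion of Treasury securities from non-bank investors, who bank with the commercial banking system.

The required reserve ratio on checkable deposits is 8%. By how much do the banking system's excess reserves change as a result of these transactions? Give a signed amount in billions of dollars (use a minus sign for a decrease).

Government spending $24 billion: reserves +$24B, deposits +$24B.
Discount-window loan $66 billion: reserves +$66B, deposits 0.
OMO sale (to banks) $58.5 billion: reserves −$58.5B, deposits 0.
Asset purchase (from non-banks) $58 billion: reserves +$58B, deposits +$58B.
Totals: Δreserves = +$89.5B, Δdeposits = +$82B.
Δrequired reserves = 8% × +$82B = +$6.56B.
Δexcess reserves = Δreserves − Δrequired = +$89.5B − (+$6.56B) = +$82.94 billion.

+$82.94 billion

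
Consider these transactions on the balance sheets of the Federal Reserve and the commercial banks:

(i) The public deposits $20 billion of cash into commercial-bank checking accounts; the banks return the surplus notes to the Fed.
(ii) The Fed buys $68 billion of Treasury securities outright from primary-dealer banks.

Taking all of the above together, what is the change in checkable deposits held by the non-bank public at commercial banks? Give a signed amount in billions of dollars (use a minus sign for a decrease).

Fed balance sheet:
  Assets:      Securities +$68B
  Liabilities: Bank reserves +$88B, Currency in circulation −$20B
Commercial banking system:
  Assets:      Reserves at CB +$88B, Securities −$68B
  Liabilities: Checkable deposits +$20B
So the change in checkable deposits held by the non-bank public at commercial banks is +$20 billion.

+$20 billion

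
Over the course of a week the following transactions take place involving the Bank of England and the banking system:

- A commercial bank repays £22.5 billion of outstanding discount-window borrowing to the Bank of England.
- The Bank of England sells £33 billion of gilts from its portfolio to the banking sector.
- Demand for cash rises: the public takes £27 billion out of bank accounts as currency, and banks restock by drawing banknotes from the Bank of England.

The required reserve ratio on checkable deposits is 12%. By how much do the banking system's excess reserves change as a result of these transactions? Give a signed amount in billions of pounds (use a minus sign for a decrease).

-£79.26 billion

Discount-window repayment £22.5 billion: reserves −£22.5B, deposits 0.
OMO sale (to banks) £33 billion: reserves −£33B, deposits 0.
Currency withdrawal £27 billion: reserves −£27B, deposits −£27B.
Totals: Δreserves = −£82.5B, Δdeposits = −£27B.
Δrequired reserves = 12% × −£27B = −£3.24B.
Δexcess reserves = Δreserves − Δrequired = −£82.5B − (−£3.24B) = -£79.26 billion.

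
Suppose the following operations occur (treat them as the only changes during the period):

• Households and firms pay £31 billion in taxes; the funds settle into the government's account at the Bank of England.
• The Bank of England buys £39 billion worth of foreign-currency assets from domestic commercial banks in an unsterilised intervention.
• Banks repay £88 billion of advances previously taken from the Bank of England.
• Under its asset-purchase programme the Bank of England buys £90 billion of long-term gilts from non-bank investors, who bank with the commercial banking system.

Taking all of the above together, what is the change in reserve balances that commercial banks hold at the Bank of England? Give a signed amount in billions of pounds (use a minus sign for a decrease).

Government account inflow £31 billion: funds move from bank reserves into the government account → −£31B.
FX purchase £39 billion: the Bank of England pays by crediting reserve accounts → +£39B.
Discount-window repayment £88 billion: repayment is debited from reserves → −£88B.
Asset purchase (from non-banks) £90 billion: the Bank of England pays by crediting reserve accounts → +£90B.
Net: −31 + 39 − 88 + 90 = +£10 billion.

+£10 billion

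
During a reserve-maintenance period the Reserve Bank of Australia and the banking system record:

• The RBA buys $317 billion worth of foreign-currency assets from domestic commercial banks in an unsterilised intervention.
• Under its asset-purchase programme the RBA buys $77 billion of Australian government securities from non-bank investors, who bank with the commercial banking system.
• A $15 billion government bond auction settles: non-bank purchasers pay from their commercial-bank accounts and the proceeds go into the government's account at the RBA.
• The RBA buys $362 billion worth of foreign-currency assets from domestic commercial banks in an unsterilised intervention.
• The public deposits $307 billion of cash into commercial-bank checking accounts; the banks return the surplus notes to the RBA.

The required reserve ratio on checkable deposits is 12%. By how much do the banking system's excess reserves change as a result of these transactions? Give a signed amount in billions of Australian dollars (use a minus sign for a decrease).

FX purchase $317 billion: reserves +$317B, deposits 0.
Asset purchase (from non-banks) $77 billion: reserves +$77B, deposits +$77B.
Government account inflow $15 billion: reserves −$15B, deposits −$15B.
FX purchase $362 billion: reserves +$362B, deposits 0.
Currency deposit $307 billion: reserves +$307B, deposits +$307B.
Totals: Δreserves = +$1048B, Δdeposits = +$369B.
Δrequired reserves = 12% × +$369B = +$44.28B.
Δexcess reserves = Δreserves − Δrequired = +$1048B − (+$44.28B) = +$1003.72 billion.

+$1003.72 billion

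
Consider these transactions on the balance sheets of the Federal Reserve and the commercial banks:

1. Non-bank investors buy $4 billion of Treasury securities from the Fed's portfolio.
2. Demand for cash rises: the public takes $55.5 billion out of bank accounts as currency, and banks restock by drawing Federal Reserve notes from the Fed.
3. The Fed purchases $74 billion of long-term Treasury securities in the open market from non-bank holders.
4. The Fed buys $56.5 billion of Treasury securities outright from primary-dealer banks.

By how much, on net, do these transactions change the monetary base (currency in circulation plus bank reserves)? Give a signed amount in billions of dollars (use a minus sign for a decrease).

+$126.5 billion

Asset sale (to non-banks) $4 billion: Fed balance sheet contracts → −$4B.
Currency withdrawal $55.5 billion: just a shift between currency and reserves — both are base money → 0.
Asset purchase (from non-banks) $74 billion: Fed balance sheet expands → +$74B.
OMO purchase (from banks) $56.5 billion: Fed balance sheet expands → +$56.5B.
Net: −4 + 0 + 74 + 56.5 = +$126.5 billion.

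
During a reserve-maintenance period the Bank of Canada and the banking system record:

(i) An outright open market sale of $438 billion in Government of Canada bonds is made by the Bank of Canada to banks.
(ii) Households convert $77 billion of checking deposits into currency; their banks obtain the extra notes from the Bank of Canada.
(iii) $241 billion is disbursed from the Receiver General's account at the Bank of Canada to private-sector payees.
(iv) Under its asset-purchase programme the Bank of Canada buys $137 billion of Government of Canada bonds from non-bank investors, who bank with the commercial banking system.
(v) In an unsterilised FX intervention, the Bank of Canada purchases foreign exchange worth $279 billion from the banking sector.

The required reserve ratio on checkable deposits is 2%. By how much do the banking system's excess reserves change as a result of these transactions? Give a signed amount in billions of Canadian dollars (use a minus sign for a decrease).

+$135.98 billion

OMO sale (to banks) $438 billion: reserves −$438B, deposits 0.
Currency withdrawal $77 billion: reserves −$77B, deposits −$77B.
Government spending $241 billion: reserves +$241B, deposits +$241B.
Asset purchase (from non-banks) $137 billion: reserves +$137B, deposits +$137B.
FX purchase $279 billion: reserves +$279B, deposits 0.
Totals: Δreserves = +$142B, Δdeposits = +$301B.
Δrequired reserves = 2% × +$301B = +$6.02B.
Δexcess reserves = Δreserves − Δrequired = +$142B − (+$6.02B) = +$135.98 billion.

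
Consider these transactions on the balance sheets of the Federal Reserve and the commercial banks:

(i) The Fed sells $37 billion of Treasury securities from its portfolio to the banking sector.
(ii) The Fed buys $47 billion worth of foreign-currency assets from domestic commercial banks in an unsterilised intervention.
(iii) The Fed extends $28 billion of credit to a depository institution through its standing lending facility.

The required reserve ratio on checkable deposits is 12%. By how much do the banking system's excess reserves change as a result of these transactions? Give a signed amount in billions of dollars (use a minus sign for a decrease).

+$38 billion

OMO sale (to banks) $37 billion: reserves −$37B, deposits 0.
FX purchase $47 billion: reserves +$47B, deposits 0.
Discount-window loan $28 billion: reserves +$28B, deposits 0.
Totals: Δreserves = +$38B, Δdeposits = 0.
Δrequired reserves = 12% × 0 = 0.
Δexcess reserves = Δreserves − Δrequired = +$38B − (0) = +$38 billion.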